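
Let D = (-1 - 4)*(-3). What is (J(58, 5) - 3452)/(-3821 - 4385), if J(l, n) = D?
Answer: 3437/8206 ≈ 0.41884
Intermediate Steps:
D = 15 (D = -5*(-3) = 15)
J(l, n) = 15
(J(58, 5) - 3452)/(-3821 - 4385) = (15 - 3452)/(-3821 - 4385) = -3437/(-8206) = -3437*(-1/8206) = 3437/8206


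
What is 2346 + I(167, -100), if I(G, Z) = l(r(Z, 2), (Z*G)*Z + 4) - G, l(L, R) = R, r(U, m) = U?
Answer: 1672183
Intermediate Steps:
I(G, Z) = 4 - G + G*Z² (I(G, Z) = ((Z*G)*Z + 4) - G = ((G*Z)*Z + 4) - G = (G*Z² + 4) - G = (4 + G*Z²) - G = 4 - G + G*Z²)
2346 + I(167, -100) = 2346 + (4 - 1*167 + 167*(-100)²) = 2346 + (4 - 167 + 167*10000) = 2346 + (4 - 167 + 1670000) = 2346 + 1669837 = 1672183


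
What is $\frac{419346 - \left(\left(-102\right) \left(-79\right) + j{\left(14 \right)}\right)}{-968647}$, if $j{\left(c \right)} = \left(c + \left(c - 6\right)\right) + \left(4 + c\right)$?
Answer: $- \frac{411248}{968647} \approx -0.42456$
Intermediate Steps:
$j{\left(c \right)} = -2 + 3 c$ ($j{\left(c \right)} = \left(c + \left(-6 + c\right)\right) + \left(4 + c\right) = \left(-6 + 2 c\right) + \left(4 + c\right) = -2 + 3 c$)
$\frac{419346 - \left(\left(-102\right) \left(-79\right) + j{\left(14 \right)}\right)}{-968647} = \frac{419346 - \left(\left(-102\right) \left(-79\right) + \left(-2 + 3 \cdot 14\right)\right)}{-968647} = \left(419346 - \left(8058 + \left(-2 + 42\right)\right)\right) \left(- \frac{1}{968647}\right) = \left(419346 - \left(8058 + 40\right)\right) \left(- \frac{1}{968647}\right) = \left(419346 - 8098\right) \left(- \frac{1}{968647}\right) = 411248 \left(- \frac{1}{968647}\right) = - \frac{411248}{968647}$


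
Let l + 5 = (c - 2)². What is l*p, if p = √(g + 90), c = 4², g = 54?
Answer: 2292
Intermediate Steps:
c = 16
p = 12 (p = √(54 + 90) = √144 = 12)
l = 191 (l = -5 + (16 - 2)² = -5 + 14² = -5 + 196 = 191)
l*p = 191*12 = 2292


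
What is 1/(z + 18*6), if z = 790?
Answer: 1/898 ≈ 0.0011136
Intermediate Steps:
1/(z + 18*6) = 1/(790 + 18*6) = 1/(790 + 108) = 1/898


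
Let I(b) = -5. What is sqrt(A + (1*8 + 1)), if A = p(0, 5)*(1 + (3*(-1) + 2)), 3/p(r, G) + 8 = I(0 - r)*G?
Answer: 3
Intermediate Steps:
p(r, G) = 3/(-8 - 5*G)
A = 0 (A = (3/(-8 - 5*5))*(1 + (3*(-1) + 2)) = (3/(-8 - 25))*(1 + (-3 + 2)) = (3/(-33))*(1 - 1) = (3*(-1/33))*0 = -1/11*0 = 0)
sqrt(A + (1*8 + 1)) = sqrt(0 + (1*8 + 1)) = sqrt(0 + (8 + 1)) = sqrt(0 + 9) = sqrt(9) = 3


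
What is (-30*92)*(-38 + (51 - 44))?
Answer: 85560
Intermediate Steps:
(-30*92)*(-38 + (51 - 44)) = -2760*(-38 + 7) = -2760*(-31) = 85560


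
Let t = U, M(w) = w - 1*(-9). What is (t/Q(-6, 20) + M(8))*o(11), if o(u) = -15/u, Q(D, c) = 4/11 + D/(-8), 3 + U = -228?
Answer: 19995/77 ≈ 259.68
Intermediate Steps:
M(w) = 9 + w (M(w) = w + 9 = 9 + w)
U = -231 (U = -3 - 228 = -231)
Q(D, c) = 4/11 - D/8 (Q(D, c) = 4*(1/11) + D*(-⅛) = 4/11 - D/8)
t = -231
(t/Q(-6, 20) + M(8))*o(11) = (-231/(4/11 - ⅛*(-6)) + (9 + 8))*(-15/11) = (-231/(4/11 + ¾) + 17)*(-15*1/11) = (-231/49/44 + 17)*(-15/11) = (-231*44/49 + 17)*(-15/11) = (-1452/7 + 17)*(-15/11) = -1333/7*(-15/11) = 19995/77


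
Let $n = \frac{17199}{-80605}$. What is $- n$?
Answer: $\frac{351}{1645} \approx 0.21337$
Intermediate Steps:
$n = - \frac{351}{1645}$ ($n = 17199 \left(- \frac{1}{80605}\right) = - \frac{351}{1645} \approx -0.21337$)
$- n = \left(-1\right) \left(- \frac{351}{1645}\right) = \frac{351}{1645}$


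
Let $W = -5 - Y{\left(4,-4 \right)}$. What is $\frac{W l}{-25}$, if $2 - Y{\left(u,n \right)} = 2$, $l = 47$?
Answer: $\frac{47}{5} \approx 9.4$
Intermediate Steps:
$Y{\left(u,n \right)} = 0$ ($Y{\left(u,n \right)} = 2 - 2 = 0$)
$W = -5$ ($W = -5 - 0 = -5 + 0 = -5$)
$\frac{W l}{-25} = \frac{\left(-5\right) 47}{-25} = \left(-235\right) \left(- \frac{1}{25}\right) = \frac{47}{5}$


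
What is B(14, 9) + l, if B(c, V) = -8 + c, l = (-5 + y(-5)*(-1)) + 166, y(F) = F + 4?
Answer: 168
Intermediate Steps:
y(F) = 4 + F
l = 162 (l = (-5 + (4 - 5)*(-1)) + 166 = (-5 - 1*(-1)) + 166 = (-5 + 1) + 166 = -4 + 166 = 162)
B(14, 9) + l = (-8 + 14) + 162 = 6 + 162 = 168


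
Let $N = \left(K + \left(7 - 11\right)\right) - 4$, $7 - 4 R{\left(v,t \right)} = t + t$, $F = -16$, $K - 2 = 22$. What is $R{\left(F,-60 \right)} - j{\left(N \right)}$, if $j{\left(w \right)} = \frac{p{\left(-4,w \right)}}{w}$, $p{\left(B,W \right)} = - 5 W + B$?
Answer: $37$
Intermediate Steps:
$K = 24$ ($K = 2 + 22 = 24$)
$p{\left(B,W \right)} = B - 5 W$
$R{\left(v,t \right)} = \frac{7}{4} - \frac{t}{2}$ ($R{\left(v,t \right)} = \frac{7}{4} - \frac{t + t}{4} = \frac{7}{4} - \frac{2 t}{4} = \frac{7}{4} - \frac{t}{2}$)
$N = 16$ ($N = \left(24 + \left(7 - 11\right)\right) - 4 = \left(24 - 4\right) - 4 = 20 - 4 = 16$)
$j{\left(w \right)} = \frac{-4 - 5 w}{w}$
$R{\left(F,-60 \right)} - j{\left(N \right)} = \left(\frac{7}{4} - -30\right) - \left(-5 - \frac{4}{16}\right) = \left(\frac{7}{4} + 30\right) - \left(-5 - \frac{1}{4}\right) = \frac{127}{4} - \left(-5 - \frac{1}{4}\right) = \frac{127}{4} - - \frac{21}{4} = \frac{127}{4} + \frac{21}{4} = 37$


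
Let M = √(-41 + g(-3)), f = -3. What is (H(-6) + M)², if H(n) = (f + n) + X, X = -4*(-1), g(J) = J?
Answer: (5 - 2*I*√11)² ≈ -19.0 - 66.333*I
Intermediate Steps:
X = 4
M = 2*I*√11 (M = √(-41 - 3) = √(-44) = 2*I*√11 ≈ 6.6332*I)
H(n) = 1 + n (H(n) = (-3 + n) + 4 = 1 + n)
(H(-6) + M)² = ((1 - 6) + 2*I*√11)² = (-5 + 2*I*√11)²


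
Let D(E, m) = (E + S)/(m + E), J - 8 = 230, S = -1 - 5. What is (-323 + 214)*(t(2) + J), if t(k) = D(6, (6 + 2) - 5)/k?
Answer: -25942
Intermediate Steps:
S = -6
J = 238 (J = 8 + 230 = 238)
D(E, m) = (-6 + E)/(E + m) (D(E, m) = (E - 6)/(m + E) = (-6 + E)/(E + m))
t(k) = 0 (t(k) = ((-6 + 6)/(6 + ((6 + 2) - 5)))/k = (0/(6 + (8 - 5)))/k = (0/(6 + 3))/k = (0/9)/k = ((⅑)*0)/k = 0/k = 0)
(-323 + 214)*(t(2) + J) = (-323 + 214)*(0 + 238) = -109*238 = -25942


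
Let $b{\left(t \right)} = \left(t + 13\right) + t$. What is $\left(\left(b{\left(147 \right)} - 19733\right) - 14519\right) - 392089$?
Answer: $-426034$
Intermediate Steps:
$b{\left(t \right)} = 13 + 2 t$ ($b{\left(t \right)} = \left(13 + t\right) + t = 13 + 2 t$)
$\left(\left(b{\left(147 \right)} - 19733\right) - 14519\right) - 392089 = \left(\left(\left(13 + 2 \cdot 147\right) - 19733\right) - 14519\right) - 392089 = \left(\left(\left(13 + 294\right) - 19733\right) - 14519\right) - 392089 = \left(\left(307 - 19733\right) - 14519\right) - 392089 = \left(-19426 - 14519\right) - 392089 = -33945 - 392089 = -426034$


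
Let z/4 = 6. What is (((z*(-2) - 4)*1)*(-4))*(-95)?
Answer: -19760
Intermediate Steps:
z = 24 (z = 4*6 = 24)
(((z*(-2) - 4)*1)*(-4))*(-95) = (((24*(-2) - 4)*1)*(-4))*(-95) = (((-48 - 4)*1)*(-4))*(-95) = (-52*1*(-4))*(-95) = -52*(-4)*(-95) = 208*(-95) = -19760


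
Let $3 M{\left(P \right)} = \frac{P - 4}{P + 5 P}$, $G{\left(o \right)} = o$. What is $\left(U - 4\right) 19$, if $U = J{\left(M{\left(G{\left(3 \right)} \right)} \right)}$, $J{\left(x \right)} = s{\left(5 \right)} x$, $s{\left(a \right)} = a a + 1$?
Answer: $- \frac{2299}{27} \approx -85.148$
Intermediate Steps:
$s{\left(a \right)} = 1 + a^{2}$ ($s{\left(a \right)} = a^{2} + 1 = 1 + a^{2}$)
$M{\left(P \right)} = \frac{-4 + P}{18 P}$ ($M{\left(P \right)} = \frac{\left(P - 4\right) \frac{1}{P + 5 P}}{3} = \frac{\left(-4 + P\right) \frac{1}{6 P}}{3} = \frac{\frac{1}{6} \frac{1}{P} \left(-4 + P\right)}{3} = \frac{-4 + P}{18 P}$)
$J{\left(x \right)} = 26 x$ ($J{\left(x \right)} = \left(1 + 5^{2}\right) x = \left(1 + 25\right) x = 26 x$)
$U = - \frac{13}{27}$ ($U = 26 \frac{-4 + 3}{18 \cdot 3} = 26 \cdot \frac{1}{18} \cdot \frac{1}{3} \left(-1\right) = 26 \left(- \frac{1}{54}\right) = - \frac{13}{27} \approx -0.48148$)
$\left(U - 4\right) 19 = \left(- \frac{13}{27} - 4\right) 19 = \left(- \frac{121}{27}\right) 19 = - \frac{2299}{27}$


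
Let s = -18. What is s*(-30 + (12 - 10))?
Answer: 504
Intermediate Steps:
s*(-30 + (12 - 10)) = -18*(-30 + (12 - 10)) = -18*(-30 + 2) = -18*(-28) = 504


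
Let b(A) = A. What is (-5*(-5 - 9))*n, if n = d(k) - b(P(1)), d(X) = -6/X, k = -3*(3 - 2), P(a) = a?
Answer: 70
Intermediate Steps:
k = -3 (k = -3*1 = -3)
n = 1 (n = -6/(-3) - 1*1 = -6*(-1/3) - 1 = 2 - 1 = 1)
(-5*(-5 - 9))*n = -5*(-5 - 9)*1 = -5*(-14)*1 = 70*1 = 70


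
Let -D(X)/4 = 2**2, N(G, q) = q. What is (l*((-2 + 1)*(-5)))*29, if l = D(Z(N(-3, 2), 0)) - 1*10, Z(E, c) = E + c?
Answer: -3770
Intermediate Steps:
D(X) = -16 (D(X) = -4*2**2 = -4*4 = -16)
l = -26 (l = -16 - 1*10 = -16 - 10 = -26)
(l*((-2 + 1)*(-5)))*29 = -26*(-2 + 1)*(-5)*29 = -(-26)*(-5)*29 = -26*5*29 = -130*29 = -3770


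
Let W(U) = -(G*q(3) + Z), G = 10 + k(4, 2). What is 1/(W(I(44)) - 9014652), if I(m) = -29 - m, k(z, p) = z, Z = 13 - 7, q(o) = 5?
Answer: -1/9014728 ≈ -1.1093e-7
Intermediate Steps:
Z = 6
G = 14 (G = 10 + 4 = 14)
W(U) = -76 (W(U) = -(14*5 + 6) = -(70 + 6) = -1*76 = -76)
1/(W(I(44)) - 9014652) = 1/(-76 - 9014652) = 1/(-9014728) = -1/9014728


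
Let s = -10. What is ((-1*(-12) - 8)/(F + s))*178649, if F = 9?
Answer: -714596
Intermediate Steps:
((-1*(-12) - 8)/(F + s))*178649 = ((-1*(-12) - 8)/(9 - 10))*178649 = ((12 - 8)/(-1))*178649 = (4*(-1))*178649 = -4*178649 = -714596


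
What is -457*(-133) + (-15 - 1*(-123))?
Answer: 60889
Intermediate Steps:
-457*(-133) + (-15 - 1*(-123)) = 60781 + (-15 + 123) = 60781 + 108 = 60889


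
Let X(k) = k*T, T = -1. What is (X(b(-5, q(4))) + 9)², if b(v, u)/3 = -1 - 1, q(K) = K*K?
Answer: 225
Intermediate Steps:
q(K) = K²
b(v, u) = -6 (b(v, u) = 3*(-1 - 1) = 3*(-2) = -6)
X(k) = -k (X(k) = k*(-1) = -k)
(X(b(-5, q(4))) + 9)² = (-1*(-6) + 9)² = (6 + 9)² = 15² = 225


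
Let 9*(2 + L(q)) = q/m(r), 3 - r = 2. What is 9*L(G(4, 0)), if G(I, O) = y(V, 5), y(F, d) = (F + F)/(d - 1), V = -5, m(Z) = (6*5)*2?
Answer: -433/24 ≈ -18.042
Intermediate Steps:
r = 1 (r = 3 - 1*2 = 3 - 2 = 1)
m(Z) = 60 (m(Z) = 30*2 = 60)
y(F, d) = 2*F/(-1 + d) (y(F, d) = (2*F)/(-1 + d) = 2*F/(-1 + d))
G(I, O) = -5/2 (G(I, O) = 2*(-5)/(-1 + 5) = 2*(-5)/4 = 2*(-5)*(¼) = -5/2)
L(q) = -2 + q/540 (L(q) = -2 + (q/60)/9 = -2 + q/540)
9*L(G(4, 0)) = 9*(-2 + (1/540)*(-5/2)) = 9*(-2 - 1/216) = 9*(-433/216) = -433/24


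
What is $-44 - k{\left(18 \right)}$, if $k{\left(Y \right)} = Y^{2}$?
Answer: $-368$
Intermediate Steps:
$-44 - k{\left(18 \right)} = -44 - 18^{2} = -44 - 324 = -368$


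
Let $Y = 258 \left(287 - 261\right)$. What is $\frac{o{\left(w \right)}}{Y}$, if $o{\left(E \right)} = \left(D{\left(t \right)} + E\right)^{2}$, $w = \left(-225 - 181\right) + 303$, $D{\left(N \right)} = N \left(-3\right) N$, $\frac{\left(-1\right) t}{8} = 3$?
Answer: $\frac{3352561}{6708} \approx 499.79$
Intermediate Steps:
$t = -24$ ($t = \left(-8\right) 3 = -24$)
$Y = 6708$ ($Y = 258 \cdot 26 = 6708$)
$D{\left(N \right)} = - 3 N^{2}$ ($D{\left(N \right)} = - 3 N N = - 3 N^{2}$)
$w = -103$ ($w = -406 + 303 = -103$)
$o{\left(E \right)} = \left(-1728 + E\right)^{2}$ ($o{\left(E \right)} = \left(- 3 \left(-24\right)^{2} + E\right)^{2} = \left(\left(-3\right) 576 + E\right)^{2} = \left(-1728 + E\right)^{2}$)
$\frac{o{\left(w \right)}}{Y} = \frac{\left(-1728 - 103\right)^{2}}{6708} = \left(-1831\right)^{2} \cdot \frac{1}{6708} = 3352561 \cdot \frac{1}{6708} = \frac{3352561}{6708}$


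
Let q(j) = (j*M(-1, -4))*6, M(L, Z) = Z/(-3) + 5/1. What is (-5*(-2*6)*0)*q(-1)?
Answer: 0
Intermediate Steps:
M(L, Z) = 5 - Z/3 (M(L, Z) = Z*(-1/3) + 5*1 = -Z/3 + 5 = 5 - Z/3)
q(j) = 38*j (q(j) = (j*(5 - 1/3*(-4)))*6 = (j*(5 + 4/3))*6 = (j*(19/3))*6 = (19*j/3)*6 = 38*j)
(-5*(-2*6)*0)*q(-1) = (-5*(-2*6)*0)*(38*(-1)) = -(-60)*0*(-38) = -5*0*(-38) = 0*(-38) = 0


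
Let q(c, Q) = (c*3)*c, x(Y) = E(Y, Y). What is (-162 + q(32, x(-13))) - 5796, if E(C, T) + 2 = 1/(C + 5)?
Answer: -2886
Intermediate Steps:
E(C, T) = -2 + 1/(5 + C) (E(C, T) = -2 + 1/(C + 5) = -2 + 1/(5 + C))
x(Y) = (-9 - 2*Y)/(5 + Y)
q(c, Q) = 3*c**2 (q(c, Q) = (3*c)*c = 3*c**2)
(-162 + q(32, x(-13))) - 5796 = (-162 + 3*32**2) - 5796 = (-162 + 3*1024) - 5796 = (-162 + 3072) - 5796 = 2910 - 5796 = -2886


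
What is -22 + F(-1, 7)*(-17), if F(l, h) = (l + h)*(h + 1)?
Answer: -838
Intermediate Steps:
F(l, h) = (1 + h)*(h + l) (F(l, h) = (h + l)*(1 + h) = (1 + h)*(h + l))
-22 + F(-1, 7)*(-17) = -22 + (7 - 1 + 7² + 7*(-1))*(-17) = -22 + (7 - 1 + 49 - 7)*(-17) = -22 + 48*(-17) = -22 - 816 = -838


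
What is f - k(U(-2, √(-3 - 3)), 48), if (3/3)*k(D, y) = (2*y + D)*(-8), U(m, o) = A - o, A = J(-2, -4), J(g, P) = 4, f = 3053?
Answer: 3853 - 8*I*√6 ≈ 3853.0 - 19.596*I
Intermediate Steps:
A = 4
U(m, o) = 4 - o
k(D, y) = -16*y - 8*D (k(D, y) = (2*y + D)*(-8) = (D + 2*y)*(-8) = -16*y - 8*D)
f - k(U(-2, √(-3 - 3)), 48) = 3053 - (-16*48 - 8*(4 - √(-3 - 3))) = 3053 - (-768 - 8*(4 - √(-6))) = 3053 - (-768 - 8*(4 - I*√6)) = 3053 - (-768 + (-32 + 8*I*√6)) = 3053 - (-800 + 8*I*√6) = 3053 + (800 - 8*I*√6) = 3853 - 8*I*√6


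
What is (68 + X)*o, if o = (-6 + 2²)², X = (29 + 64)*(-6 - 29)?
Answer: -12748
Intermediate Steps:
X = -3255 (X = 93*(-35) = -3255)
o = 4 (o = (-6 + 4)² = (-2)² = 4)
(68 + X)*o = (68 - 3255)*4 = -3187*4 = -12748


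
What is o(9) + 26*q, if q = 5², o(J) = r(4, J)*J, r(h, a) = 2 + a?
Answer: 749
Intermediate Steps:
o(J) = J*(2 + J) (o(J) = (2 + J)*J = J*(2 + J))
q = 25
o(9) + 26*q = 9*(2 + 9) + 26*25 = 9*11 + 650 = 99 + 650 = 749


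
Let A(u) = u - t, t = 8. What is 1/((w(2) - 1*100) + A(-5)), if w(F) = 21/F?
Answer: -2/205 ≈ -0.0097561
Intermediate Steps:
A(u) = -8 + u (A(u) = u - 1*8 = u - 8 = -8 + u)
1/((w(2) - 1*100) + A(-5)) = 1/((21/2 - 1*100) + (-8 - 5)) = 1/((21*(½) - 100) - 13) = 1/((21/2 - 100) - 13) = 1/(-179/2 - 13) = 1/(-205/2) = -2/205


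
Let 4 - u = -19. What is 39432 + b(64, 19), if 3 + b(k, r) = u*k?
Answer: 40901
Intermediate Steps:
u = 23 (u = 4 - 1*(-19) = 4 + 19 = 23)
b(k, r) = -3 + 23*k
39432 + b(64, 19) = 39432 + (-3 + 23*64) = 39432 + (-3 + 1472) = 39432 + 1469 = 40901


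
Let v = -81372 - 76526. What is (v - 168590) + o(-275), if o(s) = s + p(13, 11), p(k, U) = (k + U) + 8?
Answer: -326731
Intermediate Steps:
p(k, U) = 8 + U + k (p(k, U) = (U + k) + 8 = 8 + U + k)
o(s) = 32 + s (o(s) = s + (8 + 11 + 13) = s + 32 = 32 + s)
v = -157898
(v - 168590) + o(-275) = (-157898 - 168590) + (32 - 275) = -326488 - 243 = -326731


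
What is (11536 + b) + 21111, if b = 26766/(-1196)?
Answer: 19509523/598 ≈ 32625.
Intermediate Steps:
b = -13383/598 (b = 26766*(-1/1196) = -13383/598 ≈ -22.380)
(11536 + b) + 21111 = (11536 - 13383/598) + 21111 = 6885145/598 + 21111 = 19509523/598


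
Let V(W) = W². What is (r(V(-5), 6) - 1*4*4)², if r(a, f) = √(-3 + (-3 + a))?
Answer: (16 - √19)² ≈ 135.52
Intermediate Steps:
r(a, f) = √(-6 + a)
(r(V(-5), 6) - 1*4*4)² = (√(-6 + (-5)²) - 1*4*4)² = (√(-6 + 25) - 4*4)² = (√19 - 16)² = (-16 + √19)²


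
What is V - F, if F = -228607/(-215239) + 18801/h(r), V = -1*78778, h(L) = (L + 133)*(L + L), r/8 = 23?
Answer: -1978061276608583/25108920784 ≈ -78779.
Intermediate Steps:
r = 184 (r = 8*23 = 184)
h(L) = 2*L*(133 + L) (h(L) = (133 + L)*(2*L) = 2*L*(133 + L))
V = -78778
F = 30715086631/25108920784 (F = -228607/(-215239) + 18801/((2*184*(133 + 184))) = -228607*(-1/215239) + 18801/((2*184*317)) = 228607/215239 + 18801/116656 = 30715086631/25108920784 ≈ 1.2233)
V - F = -78778 - 1*30715086631/25108920784 = -78778 - 30715086631/25108920784 = -1978061276608583/25108920784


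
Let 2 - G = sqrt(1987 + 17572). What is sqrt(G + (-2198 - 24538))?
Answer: sqrt(-26734 - sqrt(19559)) ≈ 163.93*I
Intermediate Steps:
G = 2 - sqrt(19559) (G = 2 - sqrt(1987 + 17572) = 2 - sqrt(19559) ≈ -137.85)
sqrt(G + (-2198 - 24538)) = sqrt((2 - sqrt(19559)) + (-2198 - 24538)) = sqrt((2 - sqrt(19559)) - 26736) = sqrt(-26734 - sqrt(19559))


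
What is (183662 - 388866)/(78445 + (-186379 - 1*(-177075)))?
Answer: -205204/69141 ≈ -2.9679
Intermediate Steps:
(183662 - 388866)/(78445 + (-186379 - 1*(-177075))) = -205204/(78445 + (-186379 + 177075)) = -205204/(78445 - 9304) = -205204/69141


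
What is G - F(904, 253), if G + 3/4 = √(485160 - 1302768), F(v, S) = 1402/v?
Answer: -260/113 + 2*I*√204402 ≈ -2.3009 + 904.22*I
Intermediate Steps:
G = -¾ + 2*I*√204402 (G = -¾ + √(485160 - 1302768) = -¾ + √(-817608) = -¾ + 2*I*√204402 ≈ -0.75 + 904.22*I)
G - F(904, 253) = (-¾ + 2*I*√204402) - 1402/904 = (-¾ + 2*I*√204402) - 1*701/452 = (-¾ + 2*I*√204402) - 701/452 = -260/113 + 2*I*√204402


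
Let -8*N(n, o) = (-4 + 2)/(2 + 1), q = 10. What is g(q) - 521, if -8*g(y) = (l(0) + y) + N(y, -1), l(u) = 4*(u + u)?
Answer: -50137/96 ≈ -522.26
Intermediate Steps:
N(n, o) = 1/12 (N(n, o) = -(-4 + 2)/(8*(2 + 1)) = -(-1)/(4*3) = -⅛*(-⅔) = 1/12)
l(u) = 8*u (l(u) = 4*(2*u) = 8*u)
g(y) = -1/96 - y/8 (g(y) = -((8*0 + y) + 1/12)/8 = -((0 + y) + 1/12)/8 = -(y + 1/12)/8 = -(1/12 + y)/8 = -1/96 - y/8)
g(q) - 521 = (-1/96 - ⅛*10) - 521 = (-1/96 - 5/4) - 521 = -121/96 - 521 = -50137/96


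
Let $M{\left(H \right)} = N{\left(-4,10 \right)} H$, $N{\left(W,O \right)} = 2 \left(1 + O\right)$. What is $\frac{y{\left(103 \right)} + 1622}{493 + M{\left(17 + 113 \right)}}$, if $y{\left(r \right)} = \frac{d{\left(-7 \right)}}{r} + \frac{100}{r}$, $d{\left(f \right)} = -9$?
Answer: $\frac{167157}{345359} \approx 0.48401$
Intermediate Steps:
$N{\left(W,O \right)} = 2 + 2 O$
$M{\left(H \right)} = 22 H$ ($M{\left(H \right)} = \left(2 + 2 \cdot 10\right) H = \left(2 + 20\right) H = 22 H$)
$y{\left(r \right)} = \frac{91}{r}$ ($y{\left(r \right)} = - \frac{9}{r} + \frac{100}{r} = \frac{91}{r}$)
$\frac{y{\left(103 \right)} + 1622}{493 + M{\left(17 + 113 \right)}} = \frac{\frac{91}{103} + 1622}{493 + 22 \left(17 + 113\right)} = \frac{91 \cdot \frac{1}{103} + 1622}{493 + 22 \cdot 130} = \frac{\frac{91}{103} + 1622}{493 + 2860} = \frac{167157}{103 \cdot 3353} = \frac{167157}{103} \cdot \frac{1}{3353} = \frac{167157}{345359}$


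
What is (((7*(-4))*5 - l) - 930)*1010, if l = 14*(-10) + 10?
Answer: -949400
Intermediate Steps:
l = -130 (l = -140 + 10 = -130)
(((7*(-4))*5 - l) - 930)*1010 = (((7*(-4))*5 - 1*(-130)) - 930)*1010 = ((-28*5 + 130) - 930)*1010 = ((-140 + 130) - 930)*1010 = (-10 - 930)*1010 = -940*1010 = -949400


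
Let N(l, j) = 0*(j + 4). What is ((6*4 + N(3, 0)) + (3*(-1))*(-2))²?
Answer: 900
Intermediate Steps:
N(l, j) = 0 (N(l, j) = 0*(4 + j) = 0)
((6*4 + N(3, 0)) + (3*(-1))*(-2))² = ((6*4 + 0) + (3*(-1))*(-2))² = ((24 + 0) - 3*(-2))² = (24 + 6)² = 30² = 900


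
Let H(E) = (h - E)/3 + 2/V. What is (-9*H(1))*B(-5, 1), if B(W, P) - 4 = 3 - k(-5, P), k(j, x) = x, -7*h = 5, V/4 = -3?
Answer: 279/7 ≈ 39.857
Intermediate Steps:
V = -12 (V = 4*(-3) = -12)
h = -5/7 (h = -1/7*5 = -5/7 ≈ -0.71429)
B(W, P) = 7 - P (B(W, P) = 4 + (3 - P) = 7 - P)
H(E) = -17/42 - E/3 (H(E) = (-5/7 - E)/3 + 2/(-12) = (-5/7 - E)*(1/3) + 2*(-1/12) = (-5/21 - E/3) - 1/6 = -17/42 - E/3)
(-9*H(1))*B(-5, 1) = (-9*(-17/42 - 1/3*1))*(7 - 1*1) = (-9*(-17/42 - 1/3))*(7 - 1) = -9*(-31/42)*6 = (93/14)*6 = 279/7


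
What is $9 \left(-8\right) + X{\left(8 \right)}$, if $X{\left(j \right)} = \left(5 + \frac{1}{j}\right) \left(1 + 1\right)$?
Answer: $- \frac{247}{4} \approx -61.75$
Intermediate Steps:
$X{\left(j \right)} = 10 + \frac{2}{j}$ ($X{\left(j \right)} = \left(5 + \frac{1}{j}\right) 2 = 10 + \frac{2}{j}$)
$9 \left(-8\right) + X{\left(8 \right)} = 9 \left(-8\right) + \left(10 + \frac{2}{8}\right) = -72 + \left(10 + 2 \cdot \frac{1}{8}\right) = -72 + \left(10 + \frac{1}{4}\right) = -72 + \frac{41}{4} = - \frac{247}{4}$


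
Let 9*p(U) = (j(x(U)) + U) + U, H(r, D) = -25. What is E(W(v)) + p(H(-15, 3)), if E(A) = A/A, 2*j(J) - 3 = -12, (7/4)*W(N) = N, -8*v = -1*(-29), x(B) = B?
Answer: -91/18 ≈ -5.0556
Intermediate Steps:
v = -29/8 (v = -(-1)*(-29)/8 = -⅛*29 = -29/8 ≈ -3.6250)
W(N) = 4*N/7
j(J) = -9/2 (j(J) = 3/2 + (½)*(-12) = 3/2 - 6 = -9/2)
p(U) = -½ + 2*U/9 (p(U) = ((-9/2 + U) + U)/9 = (-9/2 + 2*U)/9 = -½ + 2*U/9)
E(A) = 1
E(W(v)) + p(H(-15, 3)) = 1 + (-½ + (2/9)*(-25)) = 1 + (-½ - 50/9) = 1 - 109/18 = -91/18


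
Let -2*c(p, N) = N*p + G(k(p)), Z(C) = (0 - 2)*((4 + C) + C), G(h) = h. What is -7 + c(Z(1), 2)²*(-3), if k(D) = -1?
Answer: -1903/4 ≈ -475.75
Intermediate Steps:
Z(C) = -8 - 4*C (Z(C) = -2*(4 + 2*C) = -8 - 4*C)
c(p, N) = ½ - N*p/2 (c(p, N) = -(N*p - 1)/2 = -(-1 + N*p)/2 = ½ - N*p/2)
-7 + c(Z(1), 2)²*(-3) = -7 + (½ - ½*2*(-8 - 4*1))²*(-3) = -7 + (½ - ½*2*(-8 - 4))²*(-3) = -7 + (½ - ½*2*(-12))²*(-3) = -7 + (½ + 12)²*(-3) = -7 + (25/2)²*(-3) = -7 + (625/4)*(-3) = -7 - 1875/4 = -1903/4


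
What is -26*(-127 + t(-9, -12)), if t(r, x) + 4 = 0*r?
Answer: 3406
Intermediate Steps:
t(r, x) = -4 (t(r, x) = -4 + 0*r = -4 + 0 = -4)
-26*(-127 + t(-9, -12)) = -26*(-127 - 4) = -26*(-131) = 3406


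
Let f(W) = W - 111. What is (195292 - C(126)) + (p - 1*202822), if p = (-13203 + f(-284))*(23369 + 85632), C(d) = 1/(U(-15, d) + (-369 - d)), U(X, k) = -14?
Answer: -754441392151/509 ≈ -1.4822e+9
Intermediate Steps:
C(d) = 1/(-383 - d) (C(d) = 1/(-14 + (-369 - d)) = 1/(-383 - d))
f(W) = -111 + W
p = -1482195598 (p = (-13203 + (-111 - 284))*(23369 + 85632) = (-13203 - 395)*109001 = -13598*109001 = -1482195598)
(195292 - C(126)) + (p - 1*202822) = (195292 - (-1)/(383 + 126)) + (-1482195598 - 1*202822) = (195292 - (-1)/509) + (-1482195598 - 202822) = (195292 - (-1)/509) - 1482398420 = (195292 - 1*(-1/509)) - 1482398420 = (195292 + 1/509) - 1482398420 = 99403629/509 - 1482398420 = -754441392151/509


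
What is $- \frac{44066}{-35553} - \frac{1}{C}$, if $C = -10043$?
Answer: $\frac{442590391}{357058779} \approx 1.2395$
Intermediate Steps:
$- \frac{44066}{-35553} - \frac{1}{C} = - \frac{44066}{-35553} - \frac{1}{-10043} = \left(-44066\right) \left(- \frac{1}{35553}\right) - - \frac{1}{10043} = \frac{44066}{35553} + \frac{1}{10043} = \frac{442590391}{357058779}$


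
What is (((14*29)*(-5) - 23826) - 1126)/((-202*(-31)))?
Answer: -13491/3131 ≈ -4.3088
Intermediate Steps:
(((14*29)*(-5) - 23826) - 1126)/((-202*(-31))) = ((406*(-5) - 23826) - 1126)/6262 = ((-2030 - 23826) - 1126)*(1/6262) = (-25856 - 1126)*(1/6262) = -26982*1/6262 = -13491/3131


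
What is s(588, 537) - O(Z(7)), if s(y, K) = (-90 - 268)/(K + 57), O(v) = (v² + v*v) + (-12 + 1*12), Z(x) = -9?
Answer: -48293/297 ≈ -162.60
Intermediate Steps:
O(v) = 2*v² (O(v) = (v² + v²) + (-12 + 12) = 2*v² + 0 = 2*v²)
s(y, K) = -358/(57 + K)
s(588, 537) - O(Z(7)) = -358/(57 + 537) - 2*(-9)² = -358/594 - 2*81 = -358*1/594 - 1*162 = -179/297 - 162 = -48293/297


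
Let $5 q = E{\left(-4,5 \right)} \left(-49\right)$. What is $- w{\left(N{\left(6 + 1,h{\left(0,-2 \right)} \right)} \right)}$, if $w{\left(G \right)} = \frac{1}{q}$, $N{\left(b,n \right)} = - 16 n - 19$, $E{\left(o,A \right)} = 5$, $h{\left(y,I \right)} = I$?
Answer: $\frac{1}{49} \approx 0.020408$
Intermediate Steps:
$q = -49$ ($q = \frac{5 \left(-49\right)}{5} = \frac{1}{5} \left(-245\right) = -49$)
$N{\left(b,n \right)} = -19 - 16 n$
$w{\left(G \right)} = - \frac{1}{49}$ ($w{\left(G \right)} = \frac{1}{-49} = - \frac{1}{49}$)
$- w{\left(N{\left(6 + 1,h{\left(0,-2 \right)} \right)} \right)} = \left(-1\right) \left(- \frac{1}{49}\right) = \frac{1}{49}$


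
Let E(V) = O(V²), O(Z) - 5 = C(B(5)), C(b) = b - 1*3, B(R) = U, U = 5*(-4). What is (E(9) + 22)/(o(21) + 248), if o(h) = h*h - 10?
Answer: 4/679 ≈ 0.0058910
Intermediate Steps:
U = -20
B(R) = -20
C(b) = -3 + b (C(b) = b - 3 = -3 + b)
O(Z) = -18 (O(Z) = 5 + (-3 - 20) = 5 - 23 = -18)
o(h) = -10 + h² (o(h) = h² - 10 = -10 + h²)
E(V) = -18
(E(9) + 22)/(o(21) + 248) = (-18 + 22)/((-10 + 21²) + 248) = 4/((-10 + 441) + 248) = 4/(431 + 248) = 4/679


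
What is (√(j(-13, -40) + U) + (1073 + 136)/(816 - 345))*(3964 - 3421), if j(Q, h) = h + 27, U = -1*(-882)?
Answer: 218829/157 + 543*√869 ≈ 17401.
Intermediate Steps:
U = 882
j(Q, h) = 27 + h
(√(j(-13, -40) + U) + (1073 + 136)/(816 - 345))*(3964 - 3421) = (√((27 - 40) + 882) + (1073 + 136)/(816 - 345))*(3964 - 3421) = (√(-13 + 882) + 1209/471)*543 = (√869 + 1209*(1/471))*543 = (√869 + 403/157)*543 = (403/157 + √869)*543 = 218829/157 + 543*√869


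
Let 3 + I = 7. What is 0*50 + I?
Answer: 4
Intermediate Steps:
I = 4 (I = -3 + 7 = 4)
0*50 + I = 0*50 + 4 = 0 + 4 = 4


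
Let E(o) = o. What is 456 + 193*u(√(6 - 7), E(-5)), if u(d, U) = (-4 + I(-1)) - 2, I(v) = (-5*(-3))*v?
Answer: -3597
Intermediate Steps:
I(v) = 15*v
u(d, U) = -21 (u(d, U) = (-4 + 15*(-1)) - 2 = (-4 - 15) - 2 = -19 - 2 = -21)
456 + 193*u(√(6 - 7), E(-5)) = 456 + 193*(-21) = 456 - 4053 = -3597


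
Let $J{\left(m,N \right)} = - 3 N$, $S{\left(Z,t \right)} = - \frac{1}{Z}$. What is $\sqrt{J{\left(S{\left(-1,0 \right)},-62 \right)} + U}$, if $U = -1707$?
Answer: $39 i \approx 39.0 i$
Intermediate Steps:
$\sqrt{J{\left(S{\left(-1,0 \right)},-62 \right)} + U} = \sqrt{\left(-3\right) \left(-62\right) - 1707} = \sqrt{186 - 1707} = \sqrt{-1521} = 39 i$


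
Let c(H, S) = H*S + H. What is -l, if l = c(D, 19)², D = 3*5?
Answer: -90000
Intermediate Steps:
D = 15
c(H, S) = H + H*S
l = 90000 (l = (15*(1 + 19))² = (15*20)² = 300² = 90000)
-l = -1*90000 = -90000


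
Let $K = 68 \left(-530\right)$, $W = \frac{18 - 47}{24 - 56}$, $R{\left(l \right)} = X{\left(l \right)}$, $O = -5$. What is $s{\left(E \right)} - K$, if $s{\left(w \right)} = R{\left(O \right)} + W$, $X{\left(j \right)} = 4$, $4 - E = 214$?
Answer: $\frac{1153437}{32} \approx 36045.0$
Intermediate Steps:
$E = -210$ ($E = 4 - 214 = -210$)
$R{\left(l \right)} = 4$
$W = \frac{29}{32}$ ($W = - \frac{29}{-32} = \left(-29\right) \left(- \frac{1}{32}\right) = \frac{29}{32} \approx 0.90625$)
$s{\left(w \right)} = \frac{157}{32}$ ($s{\left(w \right)} = 4 + \frac{29}{32} = \frac{157}{32}$)
$K = -36040$
$s{\left(E \right)} - K = \frac{157}{32} - -36040 = \frac{157}{32} + 36040 = \frac{1153437}{32}$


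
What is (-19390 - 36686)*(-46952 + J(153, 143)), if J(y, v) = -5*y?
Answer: 2675778492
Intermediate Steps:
(-19390 - 36686)*(-46952 + J(153, 143)) = (-19390 - 36686)*(-46952 - 5*153) = -56076*(-46952 - 765) = -56076*(-47717) = 2675778492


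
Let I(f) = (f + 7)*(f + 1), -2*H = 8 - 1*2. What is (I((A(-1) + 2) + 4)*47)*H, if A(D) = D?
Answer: -10152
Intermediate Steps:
H = -3 (H = -(8 - 1*2)/2 = -(8 - 2)/2 = -½*6 = -3)
I(f) = (1 + f)*(7 + f) (I(f) = (7 + f)*(1 + f) = (1 + f)*(7 + f))
(I((A(-1) + 2) + 4)*47)*H = ((7 + ((-1 + 2) + 4)² + 8*((-1 + 2) + 4))*47)*(-3) = ((7 + (1 + 4)² + 8*(1 + 4))*47)*(-3) = ((7 + 5² + 8*5)*47)*(-3) = ((7 + 25 + 40)*47)*(-3) = (72*47)*(-3) = 3384*(-3) = -10152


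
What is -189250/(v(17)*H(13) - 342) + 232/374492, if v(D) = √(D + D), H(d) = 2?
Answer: 1514903754131/2734446961 + 94625*√34/29207 ≈ 572.90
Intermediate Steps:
v(D) = √2*√D (v(D) = √(2*D) = √2*√D)
-189250/(v(17)*H(13) - 342) + 232/374492 = -189250/((√2*√17)*2 - 342) + 232/374492 = -189250/(√34*2 - 342) + 232*(1/374492) = -189250/(2*√34 - 342) + 58/93623 = -189250/(-342 + 2*√34) + 58/93623 = 58/93623 - 189250/(-342 + 2*√34)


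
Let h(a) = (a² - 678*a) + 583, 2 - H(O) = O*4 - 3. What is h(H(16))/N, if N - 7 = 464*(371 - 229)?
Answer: 44066/65895 ≈ 0.66873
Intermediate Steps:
N = 65895 (N = 7 + 464*(371 - 229) = 7 + 464*142 = 7 + 65888 = 65895)
H(O) = 5 - 4*O (H(O) = 2 - (O*4 - 3) = 2 - (4*O - 3) = 2 - (-3 + 4*O) = 2 + (3 - 4*O) = 5 - 4*O)
h(a) = 583 + a² - 678*a
h(H(16))/N = (583 + (5 - 4*16)² - 678*(5 - 4*16))/65895 = (583 + (5 - 64)² - 678*(5 - 64))*(1/65895) = (583 + (-59)² - 678*(-59))*(1/65895) = (583 + 3481 + 40002)*(1/65895) = 44066*(1/65895) = 44066/65895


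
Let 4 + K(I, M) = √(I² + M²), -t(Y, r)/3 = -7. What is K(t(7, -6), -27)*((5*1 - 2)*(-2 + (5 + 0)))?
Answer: -36 + 27*√130 ≈ 271.85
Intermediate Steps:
t(Y, r) = 21 (t(Y, r) = -3*(-7) = 21)
K(I, M) = -4 + √(I² + M²)
K(t(7, -6), -27)*((5*1 - 2)*(-2 + (5 + 0))) = (-4 + √(21² + (-27)²))*((5*1 - 2)*(-2 + (5 + 0))) = (-4 + √(441 + 729))*((5 - 2)*(-2 + 5)) = (-4 + √1170)*(3*3) = (-4 + 3*√130)*9 = -36 + 27*√130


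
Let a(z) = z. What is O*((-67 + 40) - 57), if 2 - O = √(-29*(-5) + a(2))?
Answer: -168 + 588*√3 ≈ 850.45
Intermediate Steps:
O = 2 - 7*√3 (O = 2 - √(-29*(-5) + 2) = 2 - √(145 + 2) = 2 - √147 = 2 - 7*√3 ≈ -10.124)
O*((-67 + 40) - 57) = (2 - 7*√3)*((-67 + 40) - 57) = (2 - 7*√3)*(-27 - 57) = (2 - 7*√3)*(-84) = -168 + 588*√3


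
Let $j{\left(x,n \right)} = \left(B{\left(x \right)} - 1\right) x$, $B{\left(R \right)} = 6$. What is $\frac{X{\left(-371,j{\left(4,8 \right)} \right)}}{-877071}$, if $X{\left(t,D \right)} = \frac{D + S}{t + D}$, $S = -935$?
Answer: $- \frac{305}{102617307} \approx -2.9722 \cdot 10^{-6}$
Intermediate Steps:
$j{\left(x,n \right)} = 5 x$ ($j{\left(x,n \right)} = \left(6 - 1\right) x = 5 x$)
$X{\left(t,D \right)} = \frac{-935 + D}{D + t}$ ($X{\left(t,D \right)} = \frac{D - 935}{t + D} = \frac{-935 + D}{D + t}$)
$\frac{X{\left(-371,j{\left(4,8 \right)} \right)}}{-877071} = \frac{\frac{1}{5 \cdot 4 - 371} \left(-935 + 5 \cdot 4\right)}{-877071} = \frac{-935 + 20}{20 - 371} \left(- \frac{1}{877071}\right) = \frac{1}{-351} \left(-915\right) \left(- \frac{1}{877071}\right) = \left(- \frac{1}{351}\right) \left(-915\right) \left(- \frac{1}{877071}\right) = \frac{305}{117} \left(- \frac{1}{877071}\right) = - \frac{305}{102617307}$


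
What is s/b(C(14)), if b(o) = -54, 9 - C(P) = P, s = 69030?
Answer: -3835/3 ≈ -1278.3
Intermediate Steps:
C(P) = 9 - P
s/b(C(14)) = 69030/(-54) = 69030*(-1/54) = -3835/3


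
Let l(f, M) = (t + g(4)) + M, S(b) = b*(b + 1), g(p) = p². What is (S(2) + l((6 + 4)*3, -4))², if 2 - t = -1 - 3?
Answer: 576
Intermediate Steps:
t = 6 (t = 2 - (-1 - 3) = 2 - 1*(-4) = 2 + 4 = 6)
S(b) = b*(1 + b)
l(f, M) = 22 + M (l(f, M) = (6 + 4²) + M = (6 + 16) + M = 22 + M)
(S(2) + l((6 + 4)*3, -4))² = (2*(1 + 2) + (22 - 4))² = (2*3 + 18)² = (6 + 18)² = 24² = 576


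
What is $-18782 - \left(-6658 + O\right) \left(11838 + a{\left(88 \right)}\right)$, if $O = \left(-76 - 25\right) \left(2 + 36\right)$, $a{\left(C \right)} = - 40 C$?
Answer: $87286946$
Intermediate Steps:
$O = -3838$ ($O = \left(-101\right) 38 = -3838$)
$-18782 - \left(-6658 + O\right) \left(11838 + a{\left(88 \right)}\right) = -18782 - \left(-6658 - 3838\right) \left(11838 - 3520\right) = -18782 - - 10496 \left(11838 - 3520\right) = -18782 - \left(-10496\right) 8318 = -18782 - -87305728 = -18782 + 87305728 = 87286946$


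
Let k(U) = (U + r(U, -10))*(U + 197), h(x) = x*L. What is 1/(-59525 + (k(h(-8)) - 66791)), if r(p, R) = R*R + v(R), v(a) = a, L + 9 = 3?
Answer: -1/92506 ≈ -1.0810e-5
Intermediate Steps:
L = -6 (L = -9 + 3 = -6)
h(x) = -6*x (h(x) = x*(-6) = -6*x)
r(p, R) = R + R² (r(p, R) = R*R + R = R² + R = R + R²)
k(U) = (90 + U)*(197 + U) (k(U) = (U - 10*(1 - 10))*(U + 197) = (U - 10*(-9))*(197 + U) = (U + 90)*(197 + U) = (90 + U)*(197 + U))
1/(-59525 + (k(h(-8)) - 66791)) = 1/(-59525 + ((17730 + (-6*(-8))² + 287*(-6*(-8))) - 66791)) = 1/(-59525 + ((17730 + 48² + 287*48) - 66791)) = 1/(-59525 + ((17730 + 2304 + 13776) - 66791)) = 1/(-59525 + (33810 - 66791)) = 1/(-59525 - 32981) = 1/(-92506) = -1/92506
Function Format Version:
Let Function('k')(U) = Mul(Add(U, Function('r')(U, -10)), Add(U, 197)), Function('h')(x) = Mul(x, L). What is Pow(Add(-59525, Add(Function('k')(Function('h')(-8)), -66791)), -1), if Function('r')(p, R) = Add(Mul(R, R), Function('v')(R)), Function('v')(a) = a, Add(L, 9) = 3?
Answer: Rational(-1, 92506) ≈ -1.0810e-5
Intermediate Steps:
L = -6 (L = Add(-9, 3) = -6)
Function('h')(x) = Mul(-6, x) (Function('h')(x) = Mul(x, -6) = Mul(-6, x))
Function('r')(p, R) = Add(R, Pow(R, 2)) (Function('r')(p, R) = Add(Mul(R, R), R) = Add(Pow(R, 2), R) = Add(R, Pow(R, 2)))
Function('k')(U) = Mul(Add(90, U), Add(197, U)) (Function('k')(U) = Mul(Add(U, Mul(-10, Add(1, -10))), Add(U, 197)) = Mul(Add(U, Mul(-10, -9)), Add(197, U)) = Mul(Add(U, 90), Add(197, U)) = Mul(Add(90, U), Add(197, U)))
Pow(Add(-59525, Add(Function('k')(Function('h')(-8)), -66791)), -1) = Pow(Add(-59525, Add(Add(17730, Pow(Mul(-6, -8), 2), Mul(287, Mul(-6, -8))), -66791)), -1) = Pow(Add(-59525, Add(Add(17730, Pow(48, 2), Mul(287, 48)), -66791)), -1) = Pow(Add(-59525, Add(Add(17730, 2304, 13776), -66791)), -1) = Pow(Add(-59525, Add(33810, -66791)), -1) = Pow(Add(-59525, -32981), -1) = Pow(-92506, -1) = Rational(-1, 92506)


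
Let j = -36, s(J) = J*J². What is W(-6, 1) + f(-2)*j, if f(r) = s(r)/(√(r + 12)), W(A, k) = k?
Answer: 1 + 144*√10/5 ≈ 92.074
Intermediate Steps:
s(J) = J³
f(r) = r³/√(12 + r) (f(r) = r³/(√(r + 12)) = r³/(√(12 + r)) = r³/√(12 + r))
W(-6, 1) + f(-2)*j = 1 + ((-2)³/√(12 - 2))*(-36) = 1 - 4*√10/5*(-36) = 1 + 144*√10/5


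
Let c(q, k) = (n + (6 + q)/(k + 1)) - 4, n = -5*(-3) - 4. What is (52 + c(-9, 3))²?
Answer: 54289/16 ≈ 3393.1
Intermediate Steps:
n = 11 (n = 15 - 4 = 11)
c(q, k) = 7 + (6 + q)/(1 + k) (c(q, k) = (11 + (6 + q)/(k + 1)) - 4 = (11 + (6 + q)/(1 + k)) - 4 = 7 + (6 + q)/(1 + k))
(52 + c(-9, 3))² = (52 + (13 - 9 + 7*3)/(1 + 3))² = (52 + (13 - 9 + 21)/4)² = (52 + (¼)*25)² = (52 + 25/4)² = (233/4)² = 54289/16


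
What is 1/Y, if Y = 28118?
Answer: 1/28118 ≈ 3.5564e-5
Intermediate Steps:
1/Y = 1/28118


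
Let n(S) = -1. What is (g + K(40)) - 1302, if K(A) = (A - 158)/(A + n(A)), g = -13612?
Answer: -581764/39 ≈ -14917.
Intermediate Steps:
K(A) = (-158 + A)/(-1 + A) (K(A) = (A - 158)/(A - 1) = (-158 + A)/(-1 + A))
(g + K(40)) - 1302 = (-13612 + (-158 + 40)/(-1 + 40)) - 1302 = (-13612 - 118/39) - 1302 = -530986/39 - 1302 = -581764/39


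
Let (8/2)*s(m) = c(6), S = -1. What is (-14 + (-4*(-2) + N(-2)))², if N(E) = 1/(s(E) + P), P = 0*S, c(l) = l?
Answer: 256/9 ≈ 28.444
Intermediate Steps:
s(m) = 3/2 (s(m) = (¼)*6 = 3/2)
P = 0 (P = 0*(-1) = 0)
N(E) = ⅔ (N(E) = 1/(3/2 + 0) = 1/(3/2) = ⅔)
(-14 + (-4*(-2) + N(-2)))² = (-14 + (-4*(-2) + ⅔))² = (-14 + (8 + ⅔))² = (-14 + 26/3)² = (-16/3)² = 256/9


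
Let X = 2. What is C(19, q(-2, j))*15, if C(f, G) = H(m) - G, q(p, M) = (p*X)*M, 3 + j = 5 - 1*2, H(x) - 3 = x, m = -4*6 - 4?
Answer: -375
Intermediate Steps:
m = -28 (m = -24 - 4 = -28)
H(x) = 3 + x
j = 0 (j = -3 + (5 - 1*2) = -3 + (5 - 2) = -3 + 3 = 0)
q(p, M) = 2*M*p (q(p, M) = (p*2)*M = (2*p)*M = 2*M*p)
C(f, G) = -25 - G (C(f, G) = (3 - 28) - G = -25 - G)
C(19, q(-2, j))*15 = (-25 - 2*0*(-2))*15 = (-25 - 1*0)*15 = (-25 + 0)*15 = -25*15 = -375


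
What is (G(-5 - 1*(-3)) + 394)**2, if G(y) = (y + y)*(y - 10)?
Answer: 195364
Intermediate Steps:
G(y) = 2*y*(-10 + y) (G(y) = (2*y)*(-10 + y) = 2*y*(-10 + y))
(G(-5 - 1*(-3)) + 394)**2 = (2*(-5 - 1*(-3))*(-10 + (-5 - 1*(-3))) + 394)**2 = (2*(-5 + 3)*(-10 + (-5 + 3)) + 394)**2 = (2*(-2)*(-10 - 2) + 394)**2 = (2*(-2)*(-12) + 394)**2 = (48 + 394)**2 = 442**2 = 195364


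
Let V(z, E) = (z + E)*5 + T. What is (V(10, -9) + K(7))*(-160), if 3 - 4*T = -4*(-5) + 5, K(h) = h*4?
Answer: -4400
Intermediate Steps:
K(h) = 4*h
T = -11/2 (T = ¾ - (-4*(-5) + 5)/4 = ¾ - (20 + 5)/4 = ¾ - ¼*25 = ¾ - 25/4 = -11/2 ≈ -5.5000)
V(z, E) = -11/2 + 5*E + 5*z (V(z, E) = (z + E)*5 - 11/2 = (E + z)*5 - 11/2 = (5*E + 5*z) - 11/2 = -11/2 + 5*E + 5*z)
(V(10, -9) + K(7))*(-160) = ((-11/2 + 5*(-9) + 5*10) + 4*7)*(-160) = ((-11/2 - 45 + 50) + 28)*(-160) = (-½ + 28)*(-160) = (55/2)*(-160) = -4400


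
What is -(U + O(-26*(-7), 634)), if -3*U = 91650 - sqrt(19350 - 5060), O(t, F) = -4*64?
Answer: 30806 - sqrt(14290)/3 ≈ 30766.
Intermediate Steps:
O(t, F) = -256
U = -30550 + sqrt(14290)/3 (U = -(91650 - sqrt(19350 - 5060))/3 = -(91650 - sqrt(14290))/3 = -30550 + sqrt(14290)/3 ≈ -30510.)
-(U + O(-26*(-7), 634)) = -((-30550 + sqrt(14290)/3) - 256) = -(-30806 + sqrt(14290)/3) = 30806 - sqrt(14290)/3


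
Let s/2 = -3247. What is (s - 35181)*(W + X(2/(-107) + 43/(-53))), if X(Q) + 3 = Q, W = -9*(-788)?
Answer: -1675210475100/5671 ≈ -2.9540e+8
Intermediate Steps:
W = 7092
s = -6494 (s = 2*(-3247) = -6494)
X(Q) = -3 + Q
(s - 35181)*(W + X(2/(-107) + 43/(-53))) = (-6494 - 35181)*(7092 + (-3 + (2/(-107) + 43/(-53)))) = -41675*(7092 + (-3 + (2*(-1/107) + 43*(-1/53)))) = -41675*(7092 + (-3 + (-2/107 - 43/53))) = -41675*(7092 + (-3 - 4707/5671)) = -41675*(7092 - 21720/5671) = -41675*40197012/5671 = -1675210475100/5671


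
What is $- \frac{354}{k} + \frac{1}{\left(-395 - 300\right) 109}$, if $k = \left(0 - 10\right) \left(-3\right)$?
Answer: $- \frac{178782}{15151} \approx -11.8$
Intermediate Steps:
$k = 30$ ($k = \left(-10\right) \left(-3\right) = 30$)
$- \frac{354}{k} + \frac{1}{\left(-395 - 300\right) 109} = - \frac{354}{30} + \frac{1}{\left(-395 - 300\right) 109} = \left(-354\right) \frac{1}{30} + \frac{1}{-695} \cdot \frac{1}{109} = - \frac{59}{5} - \frac{1}{75755} = - \frac{178782}{15151}$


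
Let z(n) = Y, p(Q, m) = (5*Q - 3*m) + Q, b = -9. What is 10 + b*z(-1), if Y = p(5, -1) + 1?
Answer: -296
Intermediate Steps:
p(Q, m) = -3*m + 6*Q (p(Q, m) = (-3*m + 5*Q) + Q = -3*m + 6*Q)
Y = 34 (Y = (-3*(-1) + 6*5) + 1 = (3 + 30) + 1 = 33 + 1 = 34)
z(n) = 34
10 + b*z(-1) = 10 - 9*34 = 10 - 306 = -296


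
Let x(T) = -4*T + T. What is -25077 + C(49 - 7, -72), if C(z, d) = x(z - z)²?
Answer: -25077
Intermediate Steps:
x(T) = -3*T
C(z, d) = 0 (C(z, d) = (-3*(z - z))² = (-3*0)² = 0² = 0)
-25077 + C(49 - 7, -72) = -25077 + 0 = -25077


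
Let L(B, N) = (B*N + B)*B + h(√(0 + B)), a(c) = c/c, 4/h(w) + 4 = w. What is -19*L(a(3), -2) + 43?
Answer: 262/3 ≈ 87.333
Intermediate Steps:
h(w) = 4/(-4 + w)
a(c) = 1
L(B, N) = 4/(-4 + √B) + B*(B + B*N) (L(B, N) = (B*N + B)*B + 4/(-4 + √(0 + B)) = (B + B*N)*B + 4/(-4 + √B) = B*(B + B*N) + 4/(-4 + √B) = 4/(-4 + √B) + B*(B + B*N))
-19*L(a(3), -2) + 43 = -19*(4 + 1²*(1 - 2)*(-4 + √1))/(-4 + √1) + 43 = -19*(4 + 1*(-1)*(-4 + 1))/(-4 + 1) + 43 = -19*(4 + 1*(-1)*(-3))/(-3) + 43 = -(-19)*(4 + 3)/3 + 43 = -(-19)*7/3 + 43 = -19*(-7/3) + 43 = 133/3 + 43 = 262/3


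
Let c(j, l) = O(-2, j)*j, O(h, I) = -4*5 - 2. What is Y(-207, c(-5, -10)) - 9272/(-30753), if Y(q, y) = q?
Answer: -6356599/30753 ≈ -206.70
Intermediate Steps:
O(h, I) = -22 (O(h, I) = -20 - 2 = -22)
c(j, l) = -22*j
Y(-207, c(-5, -10)) - 9272/(-30753) = -207 - 9272/(-30753) = -207 - 9272*(-1/30753) = -207 + 9272/30753 = -6356599/30753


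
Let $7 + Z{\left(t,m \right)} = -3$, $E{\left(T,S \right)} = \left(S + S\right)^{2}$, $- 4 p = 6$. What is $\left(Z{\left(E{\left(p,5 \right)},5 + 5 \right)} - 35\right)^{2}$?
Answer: $2025$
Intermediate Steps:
$p = - \frac{3}{2}$ ($p = \left(- \frac{1}{4}\right) 6 = - \frac{3}{2} \approx -1.5$)
$E{\left(T,S \right)} = 4 S^{2}$ ($E{\left(T,S \right)} = \left(2 S\right)^{2} = 4 S^{2}$)
$Z{\left(t,m \right)} = -10$ ($Z{\left(t,m \right)} = -7 - 3 = -10$)
$\left(Z{\left(E{\left(p,5 \right)},5 + 5 \right)} - 35\right)^{2} = \left(-10 - 35\right)^{2} = \left(-45\right)^{2} = 2025$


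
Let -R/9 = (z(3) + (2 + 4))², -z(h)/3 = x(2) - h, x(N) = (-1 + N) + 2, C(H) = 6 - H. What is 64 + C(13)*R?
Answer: 2332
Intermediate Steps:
x(N) = 1 + N
z(h) = -9 + 3*h (z(h) = -3*((1 + 2) - h) = -3*(3 - h) = -9 + 3*h)
R = -324 (R = -9*((-9 + 3*3) + (2 + 4))² = -9*((-9 + 9) + 6)² = -9*(0 + 6)² = -9*6² = -9*36 = -324)
64 + C(13)*R = 64 + (6 - 1*13)*(-324) = 64 + (6 - 13)*(-324) = 64 - 7*(-324) = 64 + 2268 = 2332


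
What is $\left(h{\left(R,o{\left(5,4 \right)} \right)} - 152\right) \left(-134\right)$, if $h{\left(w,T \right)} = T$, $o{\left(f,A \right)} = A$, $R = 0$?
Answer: $19832$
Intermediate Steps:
$\left(h{\left(R,o{\left(5,4 \right)} \right)} - 152\right) \left(-134\right) = \left(4 - 152\right) \left(-134\right) = \left(-148\right) \left(-134\right) = 19832$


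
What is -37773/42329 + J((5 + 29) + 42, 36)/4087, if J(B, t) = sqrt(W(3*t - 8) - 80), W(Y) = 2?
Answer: -37773/42329 + I*sqrt(78)/4087 ≈ -0.89237 + 0.0021609*I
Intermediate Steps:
J(B, t) = I*sqrt(78) (J(B, t) = sqrt(2 - 80) = sqrt(-78) = I*sqrt(78))
-37773/42329 + J((5 + 29) + 42, 36)/4087 = -37773/42329 + (I*sqrt(78))/4087 = -37773*1/42329 + (I*sqrt(78))*(1/4087) = -37773/42329 + I*sqrt(78)/4087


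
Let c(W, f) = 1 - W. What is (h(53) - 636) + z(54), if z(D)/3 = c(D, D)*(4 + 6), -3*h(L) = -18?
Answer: -2220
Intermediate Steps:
h(L) = 6 (h(L) = -⅓*(-18) = 6)
z(D) = 30 - 30*D (z(D) = 3*((1 - D)*(4 + 6)) = 3*((1 - D)*10) = 3*(10 - 10*D) = 30 - 30*D)
(h(53) - 636) + z(54) = (6 - 636) + (30 - 30*54) = -630 + (30 - 1620) = -630 - 1590 = -2220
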